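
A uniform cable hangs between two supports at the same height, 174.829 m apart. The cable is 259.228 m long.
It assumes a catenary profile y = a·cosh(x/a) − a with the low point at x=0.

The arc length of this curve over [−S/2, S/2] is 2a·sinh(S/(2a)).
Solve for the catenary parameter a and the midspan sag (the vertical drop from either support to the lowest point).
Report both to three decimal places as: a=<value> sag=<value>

seed: a₀ = √(S³/(24(L−S))) = √(174.829³/(24·84.399)) = 51.362475
iter 1: u=1.701914  f(a)=+1.310e+01  f'(a)=-4.342e+00  a ← 51.362475 − (+1.310e+01/-4.342e+00) = 54.379554
iter 2: u=1.607488  f(a)=+1.243e+00  f'(a)=-3.554e+00  a ← 54.379554 − (+1.243e+00/-3.554e+00) = 54.729317
iter 3: u=1.597215  f(a)=+1.378e-02  f'(a)=-3.476e+00  a ← 54.729317 − (+1.378e-02/-3.476e+00) = 54.733282
iter 4: u=1.597100  f(a)=+1.736e-06  f'(a)=-3.475e+00  a ← 54.733282 − (+1.736e-06/-3.475e+00) = 54.733283
iter 5: u=1.597100  f(a)=+5.684e-14  f'(a)=-3.475e+00  a ← 54.733283 − (+5.684e-14/-3.475e+00) = 54.733283
converged: |Δa| < 1e-12 after 5 iterations
sag = a·(cosh(S/(2a)) − 1) = 54.733283·(cosh(1.597100) − 1) = 85.963274
T_max/T_min = cosh(S/(2a)) = 2.570585

a=54.733 sag=85.963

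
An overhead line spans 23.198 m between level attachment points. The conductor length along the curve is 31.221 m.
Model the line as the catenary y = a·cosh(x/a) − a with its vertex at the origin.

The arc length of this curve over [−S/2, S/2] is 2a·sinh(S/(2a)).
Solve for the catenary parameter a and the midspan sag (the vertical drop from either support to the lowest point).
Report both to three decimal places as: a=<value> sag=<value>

seed: a₀ = √(S³/(24(L−S))) = √(23.198³/(24·8.023)) = 8.051964
iter 1: u=1.440518  f(a)=+8.748e-01  f'(a)=-2.438e+00  a ← 8.051964 − (+8.748e-01/-2.438e+00) = 8.410738
iter 2: u=1.379070  f(a)=+6.186e-02  f'(a)=-2.104e+00  a ← 8.410738 − (+6.186e-02/-2.104e+00) = 8.440135
iter 3: u=1.374267  f(a)=+3.615e-04  f'(a)=-2.080e+00  a ← 8.440135 − (+3.615e-04/-2.080e+00) = 8.440309
iter 4: u=1.374239  f(a)=+1.250e-08  f'(a)=-2.080e+00  a ← 8.440309 − (+1.250e-08/-2.080e+00) = 8.440309
iter 5: u=1.374239  f(a)=+1.066e-14  f'(a)=-2.080e+00  a ← 8.440309 − (+1.066e-14/-2.080e+00) = 8.440309
converged: |Δa| < 1e-12 after 5 iterations
sag = a·(cosh(S/(2a)) − 1) = 8.440309·(cosh(1.374239) − 1) = 9.305861
T_max/T_min = cosh(S/(2a)) = 2.102550

a=8.440 sag=9.306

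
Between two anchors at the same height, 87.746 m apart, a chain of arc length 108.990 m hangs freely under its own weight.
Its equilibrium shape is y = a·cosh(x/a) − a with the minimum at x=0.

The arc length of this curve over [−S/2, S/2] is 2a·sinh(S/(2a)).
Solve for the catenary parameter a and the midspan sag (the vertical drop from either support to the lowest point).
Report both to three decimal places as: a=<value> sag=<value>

seed: a₀ = √(S³/(24(L−S))) = √(87.746³/(24·21.244)) = 36.401328
iter 1: u=1.205258  f(a)=+1.597e+00  f'(a)=-1.346e+00  a ← 36.401328 − (+1.597e+00/-1.346e+00) = 37.588323
iter 2: u=1.167198  f(a)=+8.146e-02  f'(a)=-1.212e+00  a ← 37.588323 − (+8.146e-02/-1.212e+00) = 37.655554
iter 3: u=1.165114  f(a)=+2.371e-04  f'(a)=-1.205e+00  a ← 37.655554 − (+2.371e-04/-1.205e+00) = 37.655751
iter 4: u=1.165108  f(a)=+2.020e-09  f'(a)=-1.205e+00  a ← 37.655751 − (+2.020e-09/-1.205e+00) = 37.655751
iter 5: u=1.165108  f(a)=-2.842e-14  f'(a)=-1.205e+00  a ← 37.655751 − (-2.842e-14/-1.205e+00) = 37.655751
converged: |Δa| < 1e-12 after 5 iterations
sag = a·(cosh(S/(2a)) − 1) = 37.655751·(cosh(1.165108) − 1) = 28.583668
T_max/T_min = cosh(S/(2a)) = 1.759078

a=37.656 sag=28.584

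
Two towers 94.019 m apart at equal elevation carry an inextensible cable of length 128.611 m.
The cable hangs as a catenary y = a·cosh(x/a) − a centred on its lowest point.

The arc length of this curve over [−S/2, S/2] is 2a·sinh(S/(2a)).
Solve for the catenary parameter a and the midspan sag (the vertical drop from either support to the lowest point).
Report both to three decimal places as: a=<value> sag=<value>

a=33.256 sag=39.140

seed: a₀ = √(S³/(24(L−S))) = √(94.019³/(24·34.592)) = 31.639527
iter 1: u=1.485784  f(a)=+4.025e+00  f'(a)=-2.709e+00  a ← 31.639527 − (+4.025e+00/-2.709e+00) = 33.125373
iter 2: u=1.419139  f(a)=+3.009e-01  f'(a)=-2.318e+00  a ← 33.125373 − (+3.009e-01/-2.318e+00) = 33.255201
iter 3: u=1.413598  f(a)=+1.982e-03  f'(a)=-2.287e+00  a ← 33.255201 − (+1.982e-03/-2.287e+00) = 33.256067
iter 4: u=1.413562  f(a)=+8.725e-08  f'(a)=-2.287e+00  a ← 33.256067 − (+8.725e-08/-2.287e+00) = 33.256067
iter 5: u=1.413562  f(a)=+0.000e+00  f'(a)=-2.287e+00  a ← 33.256067 − (+0.000e+00/-2.287e+00) = 33.256067
converged: |Δa| < 1e-12 after 5 iterations
sag = a·(cosh(S/(2a)) − 1) = 33.256067·(cosh(1.413562) − 1) = 39.139812
T_max/T_min = cosh(S/(2a)) = 2.176922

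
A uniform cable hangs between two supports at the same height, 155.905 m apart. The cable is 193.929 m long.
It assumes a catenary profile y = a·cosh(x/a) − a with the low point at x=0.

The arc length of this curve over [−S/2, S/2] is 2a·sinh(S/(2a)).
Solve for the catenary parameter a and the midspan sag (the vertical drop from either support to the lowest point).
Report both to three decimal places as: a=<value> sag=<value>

seed: a₀ = √(S³/(24(L−S))) = √(155.905³/(24·38.024)) = 64.440002
iter 1: u=1.209691  f(a)=+2.881e+00  f'(a)=-1.362e+00  a ← 64.440002 − (+2.881e+00/-1.362e+00) = 66.555150
iter 2: u=1.171247  f(a)=+1.479e-01  f'(a)=-1.225e+00  a ← 66.555150 − (+1.479e-01/-1.225e+00) = 66.675862
iter 3: u=1.169126  f(a)=+4.367e-04  f'(a)=-1.218e+00  a ← 66.675862 − (+4.367e-04/-1.218e+00) = 66.676221
iter 4: u=1.169120  f(a)=+3.831e-09  f'(a)=-1.218e+00  a ← 66.676221 − (+3.831e-09/-1.218e+00) = 66.676221
iter 5: u=1.169120  f(a)=-2.842e-14  f'(a)=-1.218e+00  a ← 66.676221 − (-2.842e-14/-1.218e+00) = 66.676221
converged: |Δa| < 1e-12 after 5 iterations
sag = a·(cosh(S/(2a)) − 1) = 66.676221·(cosh(1.169120) − 1) = 51.000594
T_max/T_min = cosh(S/(2a)) = 1.764899

a=66.676 sag=51.001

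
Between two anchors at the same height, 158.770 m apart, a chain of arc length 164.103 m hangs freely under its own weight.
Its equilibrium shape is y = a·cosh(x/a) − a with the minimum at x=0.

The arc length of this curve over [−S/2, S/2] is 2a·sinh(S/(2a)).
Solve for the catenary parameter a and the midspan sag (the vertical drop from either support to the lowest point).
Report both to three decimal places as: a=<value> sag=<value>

a=177.716 sag=18.027

seed: a₀ = √(S³/(24(L−S))) = √(158.770³/(24·5.333)) = 176.832161
iter 1: u=0.448929  f(a)=+5.400e-02  f'(a)=-6.154e-02  a ← 176.832161 − (+5.400e-02/-6.154e-02) = 177.709592
iter 2: u=0.446712  f(a)=+4.046e-04  f'(a)=-6.062e-02  a ← 177.709592 − (+4.046e-04/-6.062e-02) = 177.716265
iter 3: u=0.446695  f(a)=+2.309e-08  f'(a)=-6.062e-02  a ← 177.716265 − (+2.309e-08/-6.062e-02) = 177.716266
iter 4: u=0.446695  f(a)=-2.842e-14  f'(a)=-6.062e-02  a ← 177.716266 − (-2.842e-14/-6.062e-02) = 177.716266
converged: |Δa| < 1e-12 after 4 iterations
sag = a·(cosh(S/(2a)) − 1) = 177.716266·(cosh(0.446695) − 1) = 18.027239
T_max/T_min = cosh(S/(2a)) = 1.101438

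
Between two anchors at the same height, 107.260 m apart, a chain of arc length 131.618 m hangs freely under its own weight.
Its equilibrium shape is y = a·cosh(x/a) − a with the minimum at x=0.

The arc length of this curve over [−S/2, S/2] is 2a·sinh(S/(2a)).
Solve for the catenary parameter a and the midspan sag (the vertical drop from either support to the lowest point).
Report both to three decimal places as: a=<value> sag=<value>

seed: a₀ = √(S³/(24(L−S))) = √(107.260³/(24·24.358)) = 45.944154
iter 1: u=1.167287  f(a)=+1.714e+00  f'(a)=-1.212e+00  a ← 45.944154 − (+1.714e+00/-1.212e+00) = 47.358594
iter 2: u=1.132424  f(a)=+8.235e-02  f'(a)=-1.098e+00  a ← 47.358594 − (+8.235e-02/-1.098e+00) = 47.433588
iter 3: u=1.130633  f(a)=+2.113e-04  f'(a)=-1.092e+00  a ← 47.433588 − (+2.113e-04/-1.092e+00) = 47.433782
iter 4: u=1.130629  f(a)=+1.398e-09  f'(a)=-1.092e+00  a ← 47.433782 − (+1.398e-09/-1.092e+00) = 47.433782
iter 5: u=1.130629  f(a)=+2.842e-14  f'(a)=-1.092e+00  a ← 47.433782 − (+2.842e-14/-1.092e+00) = 47.433782
converged: |Δa| < 1e-12 after 5 iterations
sag = a·(cosh(S/(2a)) − 1) = 47.433782·(cosh(1.130629) − 1) = 33.688275
T_max/T_min = cosh(S/(2a)) = 1.710217

a=47.434 sag=33.688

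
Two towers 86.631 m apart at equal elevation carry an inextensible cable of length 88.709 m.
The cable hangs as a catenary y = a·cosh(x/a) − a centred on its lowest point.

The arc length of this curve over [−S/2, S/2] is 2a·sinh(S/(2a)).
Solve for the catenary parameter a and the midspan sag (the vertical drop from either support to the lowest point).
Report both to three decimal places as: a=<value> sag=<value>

a=114.586 sag=8.285

seed: a₀ = √(S³/(24(L−S))) = √(86.631³/(24·2.078)) = 114.177781
iter 1: u=0.379369  f(a)=+1.500e-02  f'(a)=-3.693e-02  a ← 114.177781 − (+1.500e-02/-3.693e-02) = 114.584127
iter 2: u=0.378024  f(a)=+8.048e-05  f'(a)=-3.653e-02  a ← 114.584127 − (+8.048e-05/-3.653e-02) = 114.586330
iter 3: u=0.378016  f(a)=+2.343e-09  f'(a)=-3.653e-02  a ← 114.586330 − (+2.343e-09/-3.653e-02) = 114.586330
iter 4: u=0.378016  f(a)=+0.000e+00  f'(a)=-3.653e-02  a ← 114.586330 − (+0.000e+00/-3.653e-02) = 114.586330
converged: |Δa| < 1e-12 after 4 iterations
sag = a·(cosh(S/(2a)) − 1) = 114.586330·(cosh(0.378016) − 1) = 8.284939
T_max/T_min = cosh(S/(2a)) = 1.072303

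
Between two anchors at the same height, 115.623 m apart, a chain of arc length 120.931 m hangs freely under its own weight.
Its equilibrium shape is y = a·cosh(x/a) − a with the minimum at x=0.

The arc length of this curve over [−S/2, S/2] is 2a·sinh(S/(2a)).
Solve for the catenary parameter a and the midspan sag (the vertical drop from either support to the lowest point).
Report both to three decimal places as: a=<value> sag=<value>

seed: a₀ = √(S³/(24(L−S))) = √(115.623³/(24·5.308)) = 110.152732
iter 1: u=0.524830  f(a)=+7.358e-02  f'(a)=-9.906e-02  a ← 110.152732 − (+7.358e-02/-9.906e-02) = 110.895592
iter 2: u=0.521315  f(a)=+7.510e-04  f'(a)=-9.704e-02  a ← 110.895592 − (+7.510e-04/-9.704e-02) = 110.903331
iter 3: u=0.521278  f(a)=+8.002e-08  f'(a)=-9.702e-02  a ← 110.903331 − (+8.002e-08/-9.702e-02) = 110.903332
iter 4: u=0.521278  f(a)=-1.421e-14  f'(a)=-9.702e-02  a ← 110.903332 − (-1.421e-14/-9.702e-02) = 110.903332
converged: |Δa| < 1e-12 after 4 iterations
sag = a·(cosh(S/(2a)) − 1) = 110.903332·(cosh(0.521278) − 1) = 15.412248
T_max/T_min = cosh(S/(2a)) = 1.138970

a=110.903 sag=15.412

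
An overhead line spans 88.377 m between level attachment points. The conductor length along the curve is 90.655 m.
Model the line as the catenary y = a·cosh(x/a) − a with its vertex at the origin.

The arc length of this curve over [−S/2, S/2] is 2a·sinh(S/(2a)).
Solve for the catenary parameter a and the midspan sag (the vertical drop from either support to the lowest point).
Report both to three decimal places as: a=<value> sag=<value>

a=112.796 sag=8.767

seed: a₀ = √(S³/(24(L−S))) = √(88.377³/(24·2.278)) = 112.363796
iter 1: u=0.393263  f(a)=+1.768e-02  f'(a)=-4.118e-02  a ← 112.363796 − (+1.768e-02/-4.118e-02) = 112.793164
iter 2: u=0.391766  f(a)=+1.019e-04  f'(a)=-4.070e-02  a ← 112.793164 − (+1.019e-04/-4.070e-02) = 112.795666
iter 3: u=0.391757  f(a)=+3.424e-09  f'(a)=-4.070e-02  a ← 112.795666 − (+3.424e-09/-4.070e-02) = 112.795667
iter 4: u=0.391757  f(a)=-1.421e-14  f'(a)=-4.070e-02  a ← 112.795667 − (-1.421e-14/-4.070e-02) = 112.795667
converged: |Δa| < 1e-12 after 4 iterations
sag = a·(cosh(S/(2a)) − 1) = 112.795667·(cosh(0.391757) − 1) = 8.766847
T_max/T_min = cosh(S/(2a)) = 1.077723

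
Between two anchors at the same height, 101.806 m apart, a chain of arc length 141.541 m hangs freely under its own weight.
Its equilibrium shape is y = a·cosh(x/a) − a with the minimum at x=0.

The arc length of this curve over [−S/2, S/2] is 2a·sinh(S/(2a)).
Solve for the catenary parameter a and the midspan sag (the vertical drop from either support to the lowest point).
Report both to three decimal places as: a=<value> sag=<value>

seed: a₀ = √(S³/(24(L−S))) = √(101.806³/(24·39.735)) = 33.263491
iter 1: u=1.530296  f(a)=+4.921e+00  f'(a)=-2.997e+00  a ← 33.263491 − (+4.921e+00/-2.997e+00) = 34.905085
iter 2: u=1.458326  f(a)=+3.877e-01  f'(a)=-2.542e+00  a ← 34.905085 − (+3.877e-01/-2.542e+00) = 35.057603
iter 3: u=1.451982  f(a)=+2.862e-03  f'(a)=-2.505e+00  a ← 35.057603 − (+2.862e-03/-2.505e+00) = 35.058745
iter 4: u=1.451934  f(a)=+1.585e-07  f'(a)=-2.504e+00  a ← 35.058745 − (+1.585e-07/-2.504e+00) = 35.058745
iter 5: u=1.451934  f(a)=+2.842e-14  f'(a)=-2.504e+00  a ← 35.058745 − (+2.842e-14/-2.504e+00) = 35.058745
converged: |Δa| < 1e-12 after 5 iterations
sag = a·(cosh(S/(2a)) − 1) = 35.058745·(cosh(1.451934) − 1) = 43.919602
T_max/T_min = cosh(S/(2a)) = 2.252743

a=35.059 sag=43.920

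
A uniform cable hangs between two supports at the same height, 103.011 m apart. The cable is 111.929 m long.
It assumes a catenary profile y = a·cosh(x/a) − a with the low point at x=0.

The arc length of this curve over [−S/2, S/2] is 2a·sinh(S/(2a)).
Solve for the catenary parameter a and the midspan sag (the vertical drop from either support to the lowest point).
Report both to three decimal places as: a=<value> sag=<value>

a=72.374 sag=19.114

seed: a₀ = √(S³/(24(L−S))) = √(103.011³/(24·8.918)) = 71.463791
iter 1: u=0.720722  f(a)=+2.345e-01  f'(a)=-2.628e-01  a ← 71.463791 − (+2.345e-01/-2.628e-01) = 72.356158
iter 2: u=0.711833  f(a)=+4.465e-03  f'(a)=-2.529e-01  a ← 72.356158 − (+4.465e-03/-2.529e-01) = 72.373815
iter 3: u=0.711659  f(a)=+1.688e-06  f'(a)=-2.527e-01  a ← 72.373815 − (+1.688e-06/-2.527e-01) = 72.373822
iter 4: u=0.711659  f(a)=+2.558e-13  f'(a)=-2.527e-01  a ← 72.373822 − (+2.558e-13/-2.527e-01) = 72.373822
converged: |Δa| < 1e-12 after 4 iterations
sag = a·(cosh(S/(2a)) − 1) = 72.373822·(cosh(0.711659) − 1) = 19.113857
T_max/T_min = cosh(S/(2a)) = 1.264099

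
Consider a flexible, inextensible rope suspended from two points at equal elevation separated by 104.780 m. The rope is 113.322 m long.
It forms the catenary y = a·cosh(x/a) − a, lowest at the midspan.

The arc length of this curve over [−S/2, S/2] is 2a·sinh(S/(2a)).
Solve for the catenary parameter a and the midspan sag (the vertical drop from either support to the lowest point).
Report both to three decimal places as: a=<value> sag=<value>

a=75.808 sag=18.835

seed: a₀ = √(S³/(24(L−S))) = √(104.780³/(24·8.542)) = 74.908687
iter 1: u=0.699385  f(a)=+2.114e-01  f'(a)=-2.394e-01  a ← 74.908687 − (+2.114e-01/-2.394e-01) = 75.791504
iter 2: u=0.691238  f(a)=+3.795e-03  f'(a)=-2.309e-01  a ← 75.791504 − (+3.795e-03/-2.309e-01) = 75.807939
iter 3: u=0.691089  f(a)=+1.273e-06  f'(a)=-2.307e-01  a ← 75.807939 − (+1.273e-06/-2.307e-01) = 75.807944
iter 4: u=0.691089  f(a)=+1.421e-13  f'(a)=-2.307e-01  a ← 75.807944 − (+1.421e-13/-2.307e-01) = 75.807944
converged: |Δa| < 1e-12 after 4 iterations
sag = a·(cosh(S/(2a)) − 1) = 75.807944·(cosh(0.691089) − 1) = 18.835140
T_max/T_min = cosh(S/(2a)) = 1.248459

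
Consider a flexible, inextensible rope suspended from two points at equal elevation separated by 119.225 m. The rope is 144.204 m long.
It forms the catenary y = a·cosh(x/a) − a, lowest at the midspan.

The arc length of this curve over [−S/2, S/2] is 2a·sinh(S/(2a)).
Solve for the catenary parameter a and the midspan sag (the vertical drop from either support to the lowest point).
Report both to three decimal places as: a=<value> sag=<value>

a=54.765 sag=35.777

seed: a₀ = √(S³/(24(L−S))) = √(119.225³/(24·24.979)) = 53.168922
iter 1: u=1.121191  f(a)=+1.618e+00  f'(a)=-1.063e+00  a ← 53.168922 − (+1.618e+00/-1.063e+00) = 54.690657
iter 2: u=1.089994  f(a)=+7.206e-02  f'(a)=-9.704e-01  a ← 54.690657 − (+7.206e-02/-9.704e-01) = 54.764914
iter 3: u=1.088516  f(a)=+1.577e-04  f'(a)=-9.661e-01  a ← 54.764914 − (+1.577e-04/-9.661e-01) = 54.765077
iter 4: u=1.088513  f(a)=+7.588e-10  f'(a)=-9.661e-01  a ← 54.765077 − (+7.588e-10/-9.661e-01) = 54.765077
iter 5: u=1.088513  f(a)=+0.000e+00  f'(a)=-9.661e-01  a ← 54.765077 − (+0.000e+00/-9.661e-01) = 54.765077
converged: |Δa| < 1e-12 after 5 iterations
sag = a·(cosh(S/(2a)) − 1) = 54.765077·(cosh(1.088513) − 1) = 35.777245
T_max/T_min = cosh(S/(2a)) = 1.653286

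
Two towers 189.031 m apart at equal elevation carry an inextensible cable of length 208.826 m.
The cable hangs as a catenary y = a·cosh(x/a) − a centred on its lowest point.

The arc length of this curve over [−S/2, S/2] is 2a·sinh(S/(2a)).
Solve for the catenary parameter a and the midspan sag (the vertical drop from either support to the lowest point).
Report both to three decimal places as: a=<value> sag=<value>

seed: a₀ = √(S³/(24(L−S))) = √(189.031³/(24·19.795)) = 119.238409
iter 1: u=0.792660  f(a)=+6.313e-01  f'(a)=-3.534e-01  a ← 119.238409 − (+6.313e-01/-3.534e-01) = 121.024848
iter 2: u=0.780959  f(a)=+1.447e-02  f'(a)=-3.373e-01  a ← 121.024848 − (+1.447e-02/-3.373e-01) = 121.067733
iter 3: u=0.780683  f(a)=+7.992e-06  f'(a)=-3.370e-01  a ← 121.067733 − (+7.992e-06/-3.370e-01) = 121.067757
iter 4: u=0.780683  f(a)=+2.444e-12  f'(a)=-3.370e-01  a ← 121.067757 − (+2.444e-12/-3.370e-01) = 121.067757
converged: |Δa| < 1e-12 after 4 iterations
sag = a·(cosh(S/(2a)) − 1) = 121.067757·(cosh(0.780683) − 1) = 38.805557
T_max/T_min = cosh(S/(2a)) = 1.320528

a=121.068 sag=38.806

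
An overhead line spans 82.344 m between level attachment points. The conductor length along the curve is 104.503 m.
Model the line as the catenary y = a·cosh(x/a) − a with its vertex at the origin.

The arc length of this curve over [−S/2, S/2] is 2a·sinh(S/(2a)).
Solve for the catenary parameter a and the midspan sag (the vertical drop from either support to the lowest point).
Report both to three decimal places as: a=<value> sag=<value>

a=33.636 sag=28.506

seed: a₀ = √(S³/(24(L−S))) = √(82.344³/(24·22.159)) = 32.401658
iter 1: u=1.270676  f(a)=+1.859e+00  f'(a)=-1.602e+00  a ← 32.401658 − (+1.859e+00/-1.602e+00) = 33.562432
iter 2: u=1.226729  f(a)=+1.046e-01  f'(a)=-1.426e+00  a ← 33.562432 − (+1.046e-01/-1.426e+00) = 33.635764
iter 3: u=1.224054  f(a)=+3.745e-04  f'(a)=-1.416e+00  a ← 33.635764 − (+3.745e-04/-1.416e+00) = 33.636029
iter 4: u=1.224045  f(a)=+4.842e-09  f'(a)=-1.416e+00  a ← 33.636029 − (+4.842e-09/-1.416e+00) = 33.636029
iter 5: u=1.224045  f(a)=+0.000e+00  f'(a)=-1.416e+00  a ← 33.636029 − (+0.000e+00/-1.416e+00) = 33.636029
converged: |Δa| < 1e-12 after 5 iterations
sag = a·(cosh(S/(2a)) − 1) = 33.636029·(cosh(1.224045) − 1) = 28.505758
T_max/T_min = cosh(S/(2a)) = 1.847477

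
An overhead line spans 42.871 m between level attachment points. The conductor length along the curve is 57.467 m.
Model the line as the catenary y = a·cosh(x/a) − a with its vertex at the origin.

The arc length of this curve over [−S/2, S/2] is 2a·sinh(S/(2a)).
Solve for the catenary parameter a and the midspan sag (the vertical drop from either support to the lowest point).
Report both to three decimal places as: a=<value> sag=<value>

a=15.710 sag=17.038

seed: a₀ = √(S³/(24(L−S))) = √(42.871³/(24·14.596)) = 14.997638
iter 1: u=1.429258  f(a)=+1.565e+00  f'(a)=-2.374e+00  a ← 14.997638 − (+1.565e+00/-2.374e+00) = 15.656991
iter 2: u=1.369069  f(a)=+1.092e-01  f'(a)=-2.054e+00  a ← 15.656991 − (+1.092e-01/-2.054e+00) = 15.710142
iter 3: u=1.364437  f(a)=+6.186e-04  f'(a)=-2.030e+00  a ← 15.710142 − (+6.186e-04/-2.030e+00) = 15.710447
iter 4: u=1.364411  f(a)=+2.012e-08  f'(a)=-2.030e+00  a ← 15.710447 − (+2.012e-08/-2.030e+00) = 15.710447
iter 5: u=1.364411  f(a)=+1.421e-14  f'(a)=-2.030e+00  a ← 15.710447 − (+1.421e-14/-2.030e+00) = 15.710447
converged: |Δa| < 1e-12 after 5 iterations
sag = a·(cosh(S/(2a)) − 1) = 15.710447·(cosh(1.364411) − 1) = 17.037563
T_max/T_min = cosh(S/(2a)) = 2.084473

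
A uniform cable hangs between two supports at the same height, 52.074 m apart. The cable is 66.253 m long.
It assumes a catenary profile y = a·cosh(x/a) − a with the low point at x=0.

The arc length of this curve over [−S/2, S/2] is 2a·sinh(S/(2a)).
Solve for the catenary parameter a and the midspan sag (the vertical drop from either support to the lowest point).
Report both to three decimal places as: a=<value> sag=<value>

seed: a₀ = √(S³/(24(L−S))) = √(52.074³/(24·14.179)) = 20.370561
iter 1: u=1.278168  f(a)=+1.204e+00  f'(a)=-1.633e+00  a ← 20.370561 − (+1.204e+00/-1.633e+00) = 21.107947
iter 2: u=1.233516  f(a)=+6.848e-02  f'(a)=-1.452e+00  a ← 21.107947 − (+6.848e-02/-1.452e+00) = 21.155101
iter 3: u=1.230767  f(a)=+2.510e-04  f'(a)=-1.442e+00  a ← 21.155101 − (+2.510e-04/-1.442e+00) = 21.155276
iter 4: u=1.230757  f(a)=+3.398e-09  f'(a)=-1.442e+00  a ← 21.155276 − (+3.398e-09/-1.442e+00) = 21.155276
iter 5: u=1.230757  f(a)=+1.421e-14  f'(a)=-1.442e+00  a ← 21.155276 − (+1.421e-14/-1.442e+00) = 21.155276
converged: |Δa| < 1e-12 after 5 iterations
sag = a·(cosh(S/(2a)) − 1) = 21.155276·(cosh(1.230757) − 1) = 18.150076
T_max/T_min = cosh(S/(2a)) = 1.857946

a=21.155 sag=18.150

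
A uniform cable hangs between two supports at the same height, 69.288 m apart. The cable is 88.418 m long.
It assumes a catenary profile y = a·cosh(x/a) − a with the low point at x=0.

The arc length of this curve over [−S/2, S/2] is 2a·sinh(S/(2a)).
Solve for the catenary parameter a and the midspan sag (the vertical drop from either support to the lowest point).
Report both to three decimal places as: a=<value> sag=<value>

a=27.967 sag=24.345

seed: a₀ = √(S³/(24(L−S))) = √(69.288³/(24·19.130)) = 26.916831
iter 1: u=1.287076  f(a)=+1.648e+00  f'(a)=-1.671e+00  a ← 26.916831 − (+1.648e+00/-1.671e+00) = 27.903195
iter 2: u=1.241578  f(a)=+9.494e-02  f'(a)=-1.484e+00  a ← 27.903195 − (+9.494e-02/-1.484e+00) = 27.967184
iter 3: u=1.238738  f(a)=+3.576e-04  f'(a)=-1.473e+00  a ← 27.967184 − (+3.576e-04/-1.473e+00) = 27.967427
iter 4: u=1.238727  f(a)=+5.113e-09  f'(a)=-1.473e+00  a ← 27.967427 − (+5.113e-09/-1.473e+00) = 27.967427
iter 5: u=1.238727  f(a)=+0.000e+00  f'(a)=-1.473e+00  a ← 27.967427 − (+0.000e+00/-1.473e+00) = 27.967427
converged: |Δa| < 1e-12 after 5 iterations
sag = a·(cosh(S/(2a)) − 1) = 27.967427·(cosh(1.238727) − 1) = 24.345216
T_max/T_min = cosh(S/(2a)) = 1.870485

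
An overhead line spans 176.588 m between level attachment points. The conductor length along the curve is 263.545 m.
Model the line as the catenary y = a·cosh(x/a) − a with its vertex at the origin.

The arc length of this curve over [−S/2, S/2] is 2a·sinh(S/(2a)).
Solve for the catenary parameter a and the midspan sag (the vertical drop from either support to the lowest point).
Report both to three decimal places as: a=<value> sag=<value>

a=54.800 sag=87.913

seed: a₀ = √(S³/(24(L−S))) = √(176.588³/(24·86.957)) = 51.366963
iter 1: u=1.718887  f(a)=+1.379e+01  f'(a)=-4.498e+00  a ← 51.366963 − (+1.379e+01/-4.498e+00) = 54.432569
iter 2: u=1.622080  f(a)=+1.331e+00  f'(a)=-3.668e+00  a ← 54.432569 − (+1.331e+00/-3.668e+00) = 54.795385
iter 3: u=1.611340  f(a)=+1.532e-02  f'(a)=-3.584e+00  a ← 54.795385 − (+1.532e-02/-3.584e+00) = 54.799660
iter 4: u=1.611214  f(a)=+2.082e-06  f'(a)=-3.583e+00  a ← 54.799660 − (+2.082e-06/-3.583e+00) = 54.799660
iter 5: u=1.611214  f(a)=-5.684e-14  f'(a)=-3.583e+00  a ← 54.799660 − (-5.684e-14/-3.583e+00) = 54.799660
converged: |Δa| < 1e-12 after 5 iterations
sag = a·(cosh(S/(2a)) − 1) = 54.799660·(cosh(1.611214) − 1) = 87.913319
T_max/T_min = cosh(S/(2a)) = 2.604268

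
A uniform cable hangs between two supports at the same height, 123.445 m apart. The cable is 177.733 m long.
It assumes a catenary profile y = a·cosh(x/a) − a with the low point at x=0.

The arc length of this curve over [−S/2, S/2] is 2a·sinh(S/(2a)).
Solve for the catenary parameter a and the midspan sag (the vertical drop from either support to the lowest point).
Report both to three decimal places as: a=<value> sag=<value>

seed: a₀ = √(S³/(24(L−S))) = √(123.445³/(24·54.288)) = 37.997298
iter 1: u=1.624392  f(a)=+7.629e+00  f'(a)=-3.686e+00  a ← 37.997298 − (+7.629e+00/-3.686e+00) = 40.067033
iter 2: u=1.540481  f(a)=+6.677e-01  f'(a)=-3.067e+00  a ← 40.067033 − (+6.677e-01/-3.067e+00) = 40.284763
iter 3: u=1.532155  f(a)=+6.198e-03  f'(a)=-3.010e+00  a ← 40.284763 − (+6.198e-03/-3.010e+00) = 40.286822
iter 4: u=1.532077  f(a)=+5.451e-07  f'(a)=-3.009e+00  a ← 40.286822 − (+5.451e-07/-3.009e+00) = 40.286822
iter 5: u=1.532077  f(a)=-5.684e-14  f'(a)=-3.009e+00  a ← 40.286822 − (-5.684e-14/-3.009e+00) = 40.286822
converged: |Δa| < 1e-12 after 5 iterations
sag = a·(cosh(S/(2a)) − 1) = 40.286822·(cosh(1.532077) − 1) = 57.285115
T_max/T_min = cosh(S/(2a)) = 2.421932

a=40.287 sag=57.285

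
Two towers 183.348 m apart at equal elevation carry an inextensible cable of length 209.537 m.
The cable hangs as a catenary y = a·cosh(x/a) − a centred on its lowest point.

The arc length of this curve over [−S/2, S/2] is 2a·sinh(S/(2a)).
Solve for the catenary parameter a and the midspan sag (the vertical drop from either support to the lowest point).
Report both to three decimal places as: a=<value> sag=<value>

a=101.081 sag=44.500

seed: a₀ = √(S³/(24(L−S))) = √(183.348³/(24·26.189)) = 99.025989
iter 1: u=0.925757  f(a)=+1.145e+00  f'(a)=-5.757e-01  a ← 99.025989 − (+1.145e+00/-5.757e-01) = 101.015674
iter 2: u=0.907523  f(a)=+3.543e-02  f'(a)=-5.406e-01  a ← 101.015674 − (+3.543e-02/-5.406e-01) = 101.081222
iter 3: u=0.906934  f(a)=+3.630e-05  f'(a)=-5.394e-01  a ← 101.081222 − (+3.630e-05/-5.394e-01) = 101.081289
iter 4: u=0.906933  f(a)=+3.826e-11  f'(a)=-5.394e-01  a ← 101.081289 − (+3.826e-11/-5.394e-01) = 101.081289
converged: |Δa| < 1e-12 after 4 iterations
sag = a·(cosh(S/(2a)) − 1) = 101.081289·(cosh(0.906933) − 1) = 44.499842
T_max/T_min = cosh(S/(2a)) = 1.440238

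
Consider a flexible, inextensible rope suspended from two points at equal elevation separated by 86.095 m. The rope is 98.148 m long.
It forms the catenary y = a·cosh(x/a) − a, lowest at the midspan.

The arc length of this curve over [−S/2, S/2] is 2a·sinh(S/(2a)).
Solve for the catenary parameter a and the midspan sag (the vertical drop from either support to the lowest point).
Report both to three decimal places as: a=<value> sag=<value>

a=47.925 sag=20.668

seed: a₀ = √(S³/(24(L−S))) = √(86.095³/(24·12.053)) = 46.969258
iter 1: u=0.916504  f(a)=+5.165e-01  f'(a)=-5.577e-01  a ← 46.969258 − (+5.165e-01/-5.577e-01) = 47.895383
iter 2: u=0.898782  f(a)=+1.567e-02  f'(a)=-5.243e-01  a ← 47.895383 − (+1.567e-02/-5.243e-01) = 47.925273
iter 3: u=0.898221  f(a)=+1.543e-05  f'(a)=-5.232e-01  a ← 47.925273 − (+1.543e-05/-5.232e-01) = 47.925302
iter 4: u=0.898221  f(a)=+1.496e-11  f'(a)=-5.232e-01  a ← 47.925302 − (+1.496e-11/-5.232e-01) = 47.925302
converged: |Δa| < 1e-12 after 4 iterations
sag = a·(cosh(S/(2a)) − 1) = 47.925302·(cosh(0.898221) − 1) = 20.668371
T_max/T_min = cosh(S/(2a)) = 1.431262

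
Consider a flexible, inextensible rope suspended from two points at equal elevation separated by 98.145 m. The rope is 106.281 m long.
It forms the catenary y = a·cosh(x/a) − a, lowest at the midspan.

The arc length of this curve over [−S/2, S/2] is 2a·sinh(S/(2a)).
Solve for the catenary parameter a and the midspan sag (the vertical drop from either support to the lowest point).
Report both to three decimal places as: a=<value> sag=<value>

a=70.430 sag=17.799

seed: a₀ = √(S³/(24(L−S))) = √(98.145³/(24·8.136)) = 69.581082
iter 1: u=0.705256  f(a)=+2.047e-01  f'(a)=-2.457e-01  a ← 69.581082 − (+2.047e-01/-2.457e-01) = 70.414424
iter 2: u=0.696910  f(a)=+3.736e-03  f'(a)=-2.368e-01  a ← 70.414424 − (+3.736e-03/-2.368e-01) = 70.430203
iter 3: u=0.696754  f(a)=+1.296e-06  f'(a)=-2.366e-01  a ← 70.430203 − (+1.296e-06/-2.366e-01) = 70.430209
iter 4: u=0.696754  f(a)=+1.563e-13  f'(a)=-2.366e-01  a ← 70.430209 − (+1.563e-13/-2.366e-01) = 70.430209
converged: |Δa| < 1e-12 after 4 iterations
sag = a·(cosh(S/(2a)) − 1) = 70.430209·(cosh(0.696754) − 1) = 17.798625
T_max/T_min = cosh(S/(2a)) = 1.252713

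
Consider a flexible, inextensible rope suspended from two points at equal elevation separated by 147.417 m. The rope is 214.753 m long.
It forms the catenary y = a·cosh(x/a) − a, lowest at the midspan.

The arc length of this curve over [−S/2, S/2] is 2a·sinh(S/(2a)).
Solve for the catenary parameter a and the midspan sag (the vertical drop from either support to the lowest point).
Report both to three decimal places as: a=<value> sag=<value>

seed: a₀ = √(S³/(24(L−S))) = √(147.417³/(24·67.336)) = 44.523785
iter 1: u=1.655486  f(a)=+9.853e+00  f'(a)=-3.939e+00  a ← 44.523785 − (+9.853e+00/-3.939e+00) = 47.025075
iter 2: u=1.567430  f(a)=+8.912e-01  f'(a)=-3.256e+00  a ← 47.025075 − (+8.912e-01/-3.256e+00) = 47.298805
iter 3: u=1.558359  f(a)=+8.894e-03  f'(a)=-3.191e+00  a ← 47.298805 − (+8.894e-03/-3.191e+00) = 47.301592
iter 4: u=1.558267  f(a)=+9.054e-07  f'(a)=-3.191e+00  a ← 47.301592 − (+9.054e-07/-3.191e+00) = 47.301592
iter 5: u=1.558267  f(a)=+2.842e-14  f'(a)=-3.191e+00  a ← 47.301592 − (+2.842e-14/-3.191e+00) = 47.301592
converged: |Δa| < 1e-12 after 5 iterations
sag = a·(cosh(S/(2a)) − 1) = 47.301592·(cosh(1.558267) − 1) = 70.031921
T_max/T_min = cosh(S/(2a)) = 2.480540

a=47.302 sag=70.032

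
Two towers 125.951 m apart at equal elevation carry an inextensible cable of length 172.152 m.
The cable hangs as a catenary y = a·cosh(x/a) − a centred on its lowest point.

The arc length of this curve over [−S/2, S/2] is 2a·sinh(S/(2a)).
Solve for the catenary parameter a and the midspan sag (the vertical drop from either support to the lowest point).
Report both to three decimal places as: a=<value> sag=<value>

seed: a₀ = √(S³/(24(L−S))) = √(125.951³/(24·46.201)) = 42.449357
iter 1: u=1.483544  f(a)=+5.359e+00  f'(a)=-2.695e+00  a ← 42.449357 − (+5.359e+00/-2.695e+00) = 44.437775
iter 2: u=1.417161  f(a)=+3.995e-01  f'(a)=-2.307e+00  a ← 44.437775 − (+3.995e-01/-2.307e+00) = 44.610971
iter 3: u=1.411659  f(a)=+2.616e-03  f'(a)=-2.277e+00  a ← 44.610971 − (+2.616e-03/-2.277e+00) = 44.612120
iter 4: u=1.411623  f(a)=+1.138e-07  f'(a)=-2.277e+00  a ← 44.612120 − (+1.138e-07/-2.277e+00) = 44.612120
iter 5: u=1.411623  f(a)=-2.842e-14  f'(a)=-2.277e+00  a ← 44.612120 − (-2.842e-14/-2.277e+00) = 44.612120
converged: |Δa| < 1e-12 after 5 iterations
sag = a·(cosh(S/(2a)) − 1) = 44.612120·(cosh(1.411623) − 1) = 52.337965
T_max/T_min = cosh(S/(2a)) = 2.173178

a=44.612 sag=52.338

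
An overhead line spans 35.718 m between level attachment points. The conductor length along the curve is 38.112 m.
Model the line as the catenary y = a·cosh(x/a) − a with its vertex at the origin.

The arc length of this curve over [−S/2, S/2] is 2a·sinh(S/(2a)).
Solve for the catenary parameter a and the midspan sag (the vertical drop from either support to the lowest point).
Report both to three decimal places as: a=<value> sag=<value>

seed: a₀ = √(S³/(24(L−S))) = √(35.718³/(24·2.394)) = 28.161968
iter 1: u=0.634153  f(a)=+4.860e-02  f'(a)=-1.770e-01  a ← 28.161968 − (+4.860e-02/-1.770e-01) = 28.436623
iter 2: u=0.628028  f(a)=+7.202e-04  f'(a)=-1.717e-01  a ← 28.436623 − (+7.202e-04/-1.717e-01) = 28.440816
iter 3: u=0.627936  f(a)=+1.634e-07  f'(a)=-1.717e-01  a ← 28.440816 − (+1.634e-07/-1.717e-01) = 28.440817
iter 4: u=0.627936  f(a)=+1.421e-14  f'(a)=-1.717e-01  a ← 28.440817 − (+1.421e-14/-1.717e-01) = 28.440817
converged: |Δa| < 1e-12 after 4 iterations
sag = a·(cosh(S/(2a)) − 1) = 28.440817·(cosh(0.627936) − 1) = 5.793832
T_max/T_min = cosh(S/(2a)) = 1.203715

a=28.441 sag=5.794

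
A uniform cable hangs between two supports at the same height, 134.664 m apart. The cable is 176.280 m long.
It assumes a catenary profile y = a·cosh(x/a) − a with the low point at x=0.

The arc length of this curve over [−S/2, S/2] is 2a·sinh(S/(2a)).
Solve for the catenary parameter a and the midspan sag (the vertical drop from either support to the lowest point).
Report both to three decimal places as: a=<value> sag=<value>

a=51.593 sag=50.537

seed: a₀ = √(S³/(24(L−S))) = √(134.664³/(24·41.616)) = 49.447174
iter 1: u=1.361696  f(a)=+4.033e+00  f'(a)=-2.017e+00  a ← 49.447174 − (+4.033e+00/-2.017e+00) = 51.446944
iter 2: u=1.308766  f(a)=+2.576e-01  f'(a)=-1.767e+00  a ← 51.446944 − (+2.576e-01/-1.767e+00) = 51.592738
iter 3: u=1.305067  f(a)=+1.209e-03  f'(a)=-1.750e+00  a ← 51.592738 − (+1.209e-03/-1.750e+00) = 51.593429
iter 4: u=1.305050  f(a)=+2.692e-08  f'(a)=-1.750e+00  a ← 51.593429 − (+2.692e-08/-1.750e+00) = 51.593429
iter 5: u=1.305050  f(a)=+2.842e-14  f'(a)=-1.750e+00  a ← 51.593429 − (+2.842e-14/-1.750e+00) = 51.593429
converged: |Δa| < 1e-12 after 5 iterations
sag = a·(cosh(S/(2a)) − 1) = 51.593429·(cosh(1.305050) − 1) = 50.536594
T_max/T_min = cosh(S/(2a)) = 1.979516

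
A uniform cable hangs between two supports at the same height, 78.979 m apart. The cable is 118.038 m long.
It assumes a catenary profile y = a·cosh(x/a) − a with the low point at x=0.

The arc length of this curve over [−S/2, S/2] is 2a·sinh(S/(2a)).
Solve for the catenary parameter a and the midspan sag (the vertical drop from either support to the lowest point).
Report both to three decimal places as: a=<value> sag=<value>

a=24.463 sag=39.425

seed: a₀ = √(S³/(24(L−S))) = √(78.979³/(24·39.059)) = 22.924574
iter 1: u=1.722584  f(a)=+6.222e+00  f'(a)=-4.532e+00  a ← 22.924574 − (+6.222e+00/-4.532e+00) = 24.297419
iter 2: u=1.625255  f(a)=+6.027e-01  f'(a)=-3.693e+00  a ← 24.297419 − (+6.027e-01/-3.693e+00) = 24.460625
iter 3: u=1.614411  f(a)=+6.995e-03  f'(a)=-3.608e+00  a ← 24.460625 − (+6.995e-03/-3.608e+00) = 24.462564
iter 4: u=1.614283  f(a)=+9.665e-07  f'(a)=-3.607e+00  a ← 24.462564 − (+9.665e-07/-3.607e+00) = 24.462565
iter 5: u=1.614283  f(a)=+0.000e+00  f'(a)=-3.607e+00  a ← 24.462565 − (+0.000e+00/-3.607e+00) = 24.462565
converged: |Δa| < 1e-12 after 5 iterations
sag = a·(cosh(S/(2a)) − 1) = 24.462565·(cosh(1.614283) − 1) = 39.425301
T_max/T_min = cosh(S/(2a)) = 2.611659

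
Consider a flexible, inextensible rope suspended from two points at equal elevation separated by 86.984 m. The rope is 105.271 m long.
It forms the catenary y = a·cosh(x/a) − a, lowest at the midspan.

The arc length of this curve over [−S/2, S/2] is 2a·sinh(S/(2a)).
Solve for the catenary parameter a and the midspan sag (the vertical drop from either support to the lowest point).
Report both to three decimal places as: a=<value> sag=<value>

seed: a₀ = √(S³/(24(L−S))) = √(86.984³/(24·18.287)) = 38.724178
iter 1: u=1.123123  f(a)=+1.189e+00  f'(a)=-1.069e+00  a ← 38.724178 − (+1.189e+00/-1.069e+00) = 39.835966
iter 2: u=1.091777  f(a)=+5.311e-02  f'(a)=-9.755e-01  a ← 39.835966 − (+5.311e-02/-9.755e-01) = 39.890411
iter 3: u=1.090287  f(a)=+1.170e-04  f'(a)=-9.712e-01  a ← 39.890411 − (+1.170e-04/-9.712e-01) = 39.890532
iter 4: u=1.090284  f(a)=+5.709e-10  f'(a)=-9.712e-01  a ← 39.890532 − (+5.709e-10/-9.712e-01) = 39.890532
iter 5: u=1.090284  f(a)=+0.000e+00  f'(a)=-9.712e-01  a ← 39.890532 − (+0.000e+00/-9.712e-01) = 39.890532
converged: |Δa| < 1e-12 after 5 iterations
sag = a·(cosh(S/(2a)) − 1) = 39.890532·(cosh(1.090284) − 1) = 26.153017
T_max/T_min = cosh(S/(2a)) = 1.655620

a=39.891 sag=26.153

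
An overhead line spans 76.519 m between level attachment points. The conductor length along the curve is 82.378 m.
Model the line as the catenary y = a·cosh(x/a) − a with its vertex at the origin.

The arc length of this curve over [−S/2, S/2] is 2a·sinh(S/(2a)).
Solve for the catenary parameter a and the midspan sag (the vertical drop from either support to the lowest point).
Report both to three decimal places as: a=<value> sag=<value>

a=57.084 sag=13.309

seed: a₀ = √(S³/(24(L−S))) = √(76.519³/(24·5.859)) = 56.446440
iter 1: u=0.677802  f(a)=+1.361e-01  f'(a)=-2.173e-01  a ← 56.446440 − (+1.361e-01/-2.173e-01) = 57.072641
iter 2: u=0.670365  f(a)=+2.297e-03  f'(a)=-2.100e-01  a ← 57.072641 − (+2.297e-03/-2.100e-01) = 57.083581
iter 3: u=0.670237  f(a)=+6.799e-07  f'(a)=-2.099e-01  a ← 57.083581 − (+6.799e-07/-2.099e-01) = 57.083584
iter 4: u=0.670236  f(a)=+5.684e-14  f'(a)=-2.099e-01  a ← 57.083584 − (+5.684e-14/-2.099e-01) = 57.083584
converged: |Δa| < 1e-12 after 4 iterations
sag = a·(cosh(S/(2a)) − 1) = 57.083584·(cosh(0.670236) − 1) = 13.308669
T_max/T_min = cosh(S/(2a)) = 1.233144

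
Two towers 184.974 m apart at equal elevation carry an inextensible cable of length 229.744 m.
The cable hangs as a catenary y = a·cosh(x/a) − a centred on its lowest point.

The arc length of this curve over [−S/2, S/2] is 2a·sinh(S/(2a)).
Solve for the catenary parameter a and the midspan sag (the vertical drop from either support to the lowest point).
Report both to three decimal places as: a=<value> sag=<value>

a=79.392 sag=60.246

seed: a₀ = √(S³/(24(L−S))) = √(184.974³/(24·44.770)) = 76.747964
iter 1: u=1.205074  f(a)=+3.365e+00  f'(a)=-1.345e+00  a ← 76.747964 − (+3.365e+00/-1.345e+00) = 79.249922
iter 2: u=1.167030  f(a)=+1.716e-01  f'(a)=-1.211e+00  a ← 79.249922 − (+1.716e-01/-1.211e+00) = 79.391588
iter 3: u=1.164947  f(a)=+4.990e-04  f'(a)=-1.204e+00  a ← 79.391588 − (+4.990e-04/-1.204e+00) = 79.392002
iter 4: u=1.164941  f(a)=+4.247e-09  f'(a)=-1.204e+00  a ← 79.392002 − (+4.247e-09/-1.204e+00) = 79.392002
iter 5: u=1.164941  f(a)=-5.684e-14  f'(a)=-1.204e+00  a ← 79.392002 − (-5.684e-14/-1.204e+00) = 79.392002
converged: |Δa| < 1e-12 after 5 iterations
sag = a·(cosh(S/(2a)) − 1) = 79.392002·(cosh(1.164941) − 1) = 60.245623
T_max/T_min = cosh(S/(2a)) = 1.758837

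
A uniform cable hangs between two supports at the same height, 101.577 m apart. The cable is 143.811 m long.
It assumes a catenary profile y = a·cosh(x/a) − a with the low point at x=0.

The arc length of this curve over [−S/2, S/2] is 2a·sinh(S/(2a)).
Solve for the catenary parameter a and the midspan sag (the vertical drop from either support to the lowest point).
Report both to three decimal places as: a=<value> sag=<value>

a=33.996 sag=45.541

seed: a₀ = √(S³/(24(L−S))) = √(101.577³/(24·42.234)) = 32.155580
iter 1: u=1.579461  f(a)=+5.592e+00  f'(a)=-3.343e+00  a ← 32.155580 − (+5.592e+00/-3.343e+00) = 33.828177
iter 2: u=1.501367  f(a)=+4.659e-01  f'(a)=-2.807e+00  a ← 33.828177 − (+4.659e-01/-2.807e+00) = 33.994146
iter 3: u=1.494037  f(a)=+3.885e-03  f'(a)=-2.761e+00  a ← 33.994146 − (+3.885e-03/-2.761e+00) = 33.995553
iter 4: u=1.493975  f(a)=+2.750e-07  f'(a)=-2.760e+00  a ← 33.995553 − (+2.750e-07/-2.760e+00) = 33.995553
iter 5: u=1.493975  f(a)=+0.000e+00  f'(a)=-2.760e+00  a ← 33.995553 − (+0.000e+00/-2.760e+00) = 33.995553
converged: |Δa| < 1e-12 after 5 iterations
sag = a·(cosh(S/(2a)) − 1) = 33.995553·(cosh(1.493975) − 1) = 45.541222
T_max/T_min = cosh(S/(2a)) = 2.339623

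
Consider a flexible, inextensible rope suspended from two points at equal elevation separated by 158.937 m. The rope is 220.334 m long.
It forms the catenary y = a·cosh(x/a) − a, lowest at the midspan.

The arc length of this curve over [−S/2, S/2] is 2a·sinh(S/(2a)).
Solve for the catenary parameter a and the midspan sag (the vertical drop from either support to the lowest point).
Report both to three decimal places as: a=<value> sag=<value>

a=54.989 sag=68.139

seed: a₀ = √(S³/(24(L−S))) = √(158.937³/(24·61.397)) = 52.198536
iter 1: u=1.522428  f(a)=+7.521e+00  f'(a)=-2.945e+00  a ← 52.198536 − (+7.521e+00/-2.945e+00) = 54.752461
iter 2: u=1.451414  f(a)=+5.872e-01  f'(a)=-2.501e+00  a ← 54.752461 − (+5.872e-01/-2.501e+00) = 54.987210
iter 3: u=1.445218  f(a)=+4.249e-03  f'(a)=-2.465e+00  a ← 54.987210 − (+4.249e-03/-2.465e+00) = 54.988934
iter 4: u=1.445173  f(a)=+2.261e-07  f'(a)=-2.465e+00  a ← 54.988934 − (+2.261e-07/-2.465e+00) = 54.988934
iter 5: u=1.445173  f(a)=+2.842e-14  f'(a)=-2.465e+00  a ← 54.988934 − (+2.842e-14/-2.465e+00) = 54.988934
converged: |Δa| < 1e-12 after 5 iterations
sag = a·(cosh(S/(2a)) − 1) = 54.988934·(cosh(1.445173) − 1) = 68.139254
T_max/T_min = cosh(S/(2a)) = 2.239145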